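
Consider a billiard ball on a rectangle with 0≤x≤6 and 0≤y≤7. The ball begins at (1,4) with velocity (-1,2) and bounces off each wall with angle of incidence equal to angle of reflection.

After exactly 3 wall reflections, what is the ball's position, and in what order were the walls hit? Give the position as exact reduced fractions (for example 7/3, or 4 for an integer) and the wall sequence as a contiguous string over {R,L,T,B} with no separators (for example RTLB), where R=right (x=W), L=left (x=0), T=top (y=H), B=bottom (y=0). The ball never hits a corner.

1. t=1 → L at (0,6); v=(1,2)
2. t=1/2 → T at (1/2,7); v=(1,-2)
3. t=7/2 → B at (4,0); v=(1,2)

Final position: (4,0)
Wall sequence: LTB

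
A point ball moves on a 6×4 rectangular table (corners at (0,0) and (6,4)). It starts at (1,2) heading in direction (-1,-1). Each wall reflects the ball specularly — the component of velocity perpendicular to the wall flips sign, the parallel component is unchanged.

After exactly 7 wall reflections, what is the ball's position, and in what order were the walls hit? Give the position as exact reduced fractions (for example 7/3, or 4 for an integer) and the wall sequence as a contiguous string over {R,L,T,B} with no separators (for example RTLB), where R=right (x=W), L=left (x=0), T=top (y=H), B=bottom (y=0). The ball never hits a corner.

Final position: (1,4)
Wall sequence: LBTRBLT

1. t=1 → L at (0,1); v=(1,-1)
2. t=1 → B at (1,0); v=(1,1)
3. t=4 → T at (5,4); v=(1,-1)
4. t=1 → R at (6,3); v=(-1,-1)
5. t=3 → B at (3,0); v=(-1,1)
6. t=3 → L at (0,3); v=(1,1)
7. t=1 → T at (1,4); v=(1,-1)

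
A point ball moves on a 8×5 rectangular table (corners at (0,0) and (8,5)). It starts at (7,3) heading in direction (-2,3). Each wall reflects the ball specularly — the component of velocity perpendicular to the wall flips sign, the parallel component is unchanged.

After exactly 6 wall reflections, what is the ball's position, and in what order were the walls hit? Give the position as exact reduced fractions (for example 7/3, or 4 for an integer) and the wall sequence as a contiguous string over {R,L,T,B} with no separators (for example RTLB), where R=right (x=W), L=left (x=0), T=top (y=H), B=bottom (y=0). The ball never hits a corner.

Final position: (23/3,5)
Wall sequence: TBLTBT

1. t=2/3 → T at (17/3,5); v=(-2,-3)
2. t=5/3 → B at (7/3,0); v=(-2,3)
3. t=7/6 → L at (0,7/2); v=(2,3)
4. t=1/2 → T at (1,5); v=(2,-3)
5. t=5/3 → B at (13/3,0); v=(2,3)
6. t=5/3 → T at (23/3,5); v=(2,-3)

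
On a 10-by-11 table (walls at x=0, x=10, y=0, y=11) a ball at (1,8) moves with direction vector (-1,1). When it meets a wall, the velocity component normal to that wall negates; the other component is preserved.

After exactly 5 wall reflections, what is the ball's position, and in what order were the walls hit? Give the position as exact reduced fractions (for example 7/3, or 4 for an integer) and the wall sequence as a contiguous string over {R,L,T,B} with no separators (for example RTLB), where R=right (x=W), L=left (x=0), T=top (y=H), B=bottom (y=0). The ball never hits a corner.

Final position: (0,7)
Wall sequence: LTRBL

1. t=1 → L at (0,9); v=(1,1)
2. t=2 → T at (2,11); v=(1,-1)
3. t=8 → R at (10,3); v=(-1,-1)
4. t=3 → B at (7,0); v=(-1,1)
5. t=7 → L at (0,7); v=(1,1)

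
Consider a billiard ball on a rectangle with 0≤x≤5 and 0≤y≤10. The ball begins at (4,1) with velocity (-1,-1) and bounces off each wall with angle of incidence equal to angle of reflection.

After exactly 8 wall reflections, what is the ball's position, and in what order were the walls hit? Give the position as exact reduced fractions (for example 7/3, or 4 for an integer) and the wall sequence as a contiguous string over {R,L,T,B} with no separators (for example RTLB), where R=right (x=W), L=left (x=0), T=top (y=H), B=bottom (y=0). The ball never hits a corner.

1. t=1 → B at (3,0); v=(-1,1)
2. t=3 → L at (0,3); v=(1,1)
3. t=5 → R at (5,8); v=(-1,1)
4. t=2 → T at (3,10); v=(-1,-1)
5. t=3 → L at (0,7); v=(1,-1)
6. t=5 → R at (5,2); v=(-1,-1)
7. t=2 → B at (3,0); v=(-1,1)
8. t=3 → L at (0,3); v=(1,1)

Final position: (0,3)
Wall sequence: BLRTLRBL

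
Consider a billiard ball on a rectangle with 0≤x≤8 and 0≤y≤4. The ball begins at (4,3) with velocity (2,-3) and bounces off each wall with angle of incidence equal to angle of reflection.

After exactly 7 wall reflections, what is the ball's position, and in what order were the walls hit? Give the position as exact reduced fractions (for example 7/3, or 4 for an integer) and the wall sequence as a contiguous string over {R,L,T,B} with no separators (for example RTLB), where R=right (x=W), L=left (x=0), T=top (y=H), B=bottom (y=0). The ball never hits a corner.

Final position: (2/3,0)
Wall sequence: BRTBTLB

1. t=1 → B at (6,0); v=(2,3)
2. t=1 → R at (8,3); v=(-2,3)
3. t=1/3 → T at (22/3,4); v=(-2,-3)
4. t=4/3 → B at (14/3,0); v=(-2,3)
5. t=4/3 → T at (2,4); v=(-2,-3)
6. t=1 → L at (0,1); v=(2,-3)
7. t=1/3 → B at (2/3,0); v=(2,3)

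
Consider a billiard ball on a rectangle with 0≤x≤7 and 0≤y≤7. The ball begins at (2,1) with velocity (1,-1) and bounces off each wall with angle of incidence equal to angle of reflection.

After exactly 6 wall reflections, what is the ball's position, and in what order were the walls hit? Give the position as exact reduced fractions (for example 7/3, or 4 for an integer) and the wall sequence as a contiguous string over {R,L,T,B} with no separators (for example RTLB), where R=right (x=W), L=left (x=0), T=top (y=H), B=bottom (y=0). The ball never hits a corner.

Final position: (7,4)
Wall sequence: BRTLBR

1. t=1 → B at (3,0); v=(1,1)
2. t=4 → R at (7,4); v=(-1,1)
3. t=3 → T at (4,7); v=(-1,-1)
4. t=4 → L at (0,3); v=(1,-1)
5. t=3 → B at (3,0); v=(1,1)
6. t=4 → R at (7,4); v=(-1,1)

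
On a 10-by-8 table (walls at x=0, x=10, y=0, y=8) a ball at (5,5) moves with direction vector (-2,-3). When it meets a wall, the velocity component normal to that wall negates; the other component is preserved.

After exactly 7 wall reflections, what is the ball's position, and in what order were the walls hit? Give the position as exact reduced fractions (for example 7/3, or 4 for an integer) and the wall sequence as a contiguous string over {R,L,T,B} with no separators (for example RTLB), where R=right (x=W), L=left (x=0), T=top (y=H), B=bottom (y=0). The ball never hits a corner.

1. t=5/3 → B at (5/3,0); v=(-2,3)
2. t=5/6 → L at (0,5/2); v=(2,3)
3. t=11/6 → T at (11/3,8); v=(2,-3)
4. t=8/3 → B at (9,0); v=(2,3)
5. t=1/2 → R at (10,3/2); v=(-2,3)
6. t=13/6 → T at (17/3,8); v=(-2,-3)
7. t=8/3 → B at (1/3,0); v=(-2,3)

Final position: (1/3,0)
Wall sequence: BLTBRTB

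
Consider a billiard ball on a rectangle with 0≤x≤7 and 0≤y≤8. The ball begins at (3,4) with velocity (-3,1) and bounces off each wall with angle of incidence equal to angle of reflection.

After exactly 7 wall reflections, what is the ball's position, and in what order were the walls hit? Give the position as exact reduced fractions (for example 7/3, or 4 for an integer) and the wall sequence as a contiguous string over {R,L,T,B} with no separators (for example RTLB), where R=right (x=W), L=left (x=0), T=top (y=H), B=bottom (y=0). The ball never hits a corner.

1. t=1 → L at (0,5); v=(3,1)
2. t=7/3 → R at (7,22/3); v=(-3,1)
3. t=2/3 → T at (5,8); v=(-3,-1)
4. t=5/3 → L at (0,19/3); v=(3,-1)
5. t=7/3 → R at (7,4); v=(-3,-1)
6. t=7/3 → L at (0,5/3); v=(3,-1)
7. t=5/3 → B at (5,0); v=(3,1)

Final position: (5,0)
Wall sequence: LRTLRLB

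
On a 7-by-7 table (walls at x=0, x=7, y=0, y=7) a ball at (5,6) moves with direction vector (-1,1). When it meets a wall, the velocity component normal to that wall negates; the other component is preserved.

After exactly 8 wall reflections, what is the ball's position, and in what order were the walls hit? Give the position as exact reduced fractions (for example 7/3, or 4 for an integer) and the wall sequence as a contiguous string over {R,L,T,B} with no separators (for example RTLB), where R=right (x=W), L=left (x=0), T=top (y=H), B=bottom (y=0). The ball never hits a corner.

Final position: (7,4)
Wall sequence: TLBRTLBR

1. t=1 → T at (4,7); v=(-1,-1)
2. t=4 → L at (0,3); v=(1,-1)
3. t=3 → B at (3,0); v=(1,1)
4. t=4 → R at (7,4); v=(-1,1)
5. t=3 → T at (4,7); v=(-1,-1)
6. t=4 → L at (0,3); v=(1,-1)
7. t=3 → B at (3,0); v=(1,1)
8. t=4 → R at (7,4); v=(-1,1)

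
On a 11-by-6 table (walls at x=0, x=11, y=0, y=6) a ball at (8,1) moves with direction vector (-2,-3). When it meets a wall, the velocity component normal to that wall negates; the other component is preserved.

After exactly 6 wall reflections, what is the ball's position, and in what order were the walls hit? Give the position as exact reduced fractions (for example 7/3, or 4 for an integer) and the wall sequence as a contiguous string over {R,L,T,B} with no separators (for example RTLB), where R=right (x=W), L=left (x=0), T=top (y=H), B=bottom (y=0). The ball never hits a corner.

Final position: (26/3,0)
Wall sequence: BTLBTB

1. t=1/3 → B at (22/3,0); v=(-2,3)
2. t=2 → T at (10/3,6); v=(-2,-3)
3. t=5/3 → L at (0,1); v=(2,-3)
4. t=1/3 → B at (2/3,0); v=(2,3)
5. t=2 → T at (14/3,6); v=(2,-3)
6. t=2 → B at (26/3,0); v=(2,3)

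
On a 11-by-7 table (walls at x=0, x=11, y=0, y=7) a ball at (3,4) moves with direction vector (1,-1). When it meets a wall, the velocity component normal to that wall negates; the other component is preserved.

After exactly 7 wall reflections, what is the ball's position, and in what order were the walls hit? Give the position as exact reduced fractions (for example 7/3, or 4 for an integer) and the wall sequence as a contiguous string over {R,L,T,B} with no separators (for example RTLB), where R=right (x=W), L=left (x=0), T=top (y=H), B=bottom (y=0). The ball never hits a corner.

1. t=4 → B at (7,0); v=(1,1)
2. t=4 → R at (11,4); v=(-1,1)
3. t=3 → T at (8,7); v=(-1,-1)
4. t=7 → B at (1,0); v=(-1,1)
5. t=1 → L at (0,1); v=(1,1)
6. t=6 → T at (6,7); v=(1,-1)
7. t=5 → R at (11,2); v=(-1,-1)

Final position: (11,2)
Wall sequence: BRTBLTR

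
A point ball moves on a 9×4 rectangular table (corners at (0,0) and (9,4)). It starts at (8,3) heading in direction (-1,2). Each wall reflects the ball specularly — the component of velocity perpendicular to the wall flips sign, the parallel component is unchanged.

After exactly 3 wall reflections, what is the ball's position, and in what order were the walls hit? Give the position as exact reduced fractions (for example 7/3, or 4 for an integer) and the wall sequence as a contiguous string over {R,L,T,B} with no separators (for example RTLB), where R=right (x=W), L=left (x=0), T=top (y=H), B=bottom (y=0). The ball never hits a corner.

Final position: (7/2,4)
Wall sequence: TBT

1. t=1/2 → T at (15/2,4); v=(-1,-2)
2. t=2 → B at (11/2,0); v=(-1,2)
3. t=2 → T at (7/2,4); v=(-1,-2)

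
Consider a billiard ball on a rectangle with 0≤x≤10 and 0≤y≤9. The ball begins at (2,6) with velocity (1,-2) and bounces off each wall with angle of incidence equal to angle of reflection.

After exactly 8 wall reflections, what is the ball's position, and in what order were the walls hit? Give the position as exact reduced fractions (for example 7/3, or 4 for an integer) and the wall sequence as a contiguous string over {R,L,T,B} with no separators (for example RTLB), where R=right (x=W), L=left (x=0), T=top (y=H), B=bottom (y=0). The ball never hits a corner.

1. t=3 → B at (5,0); v=(1,2)
2. t=9/2 → T at (19/2,9); v=(1,-2)
3. t=1/2 → R at (10,8); v=(-1,-2)
4. t=4 → B at (6,0); v=(-1,2)
5. t=9/2 → T at (3/2,9); v=(-1,-2)
6. t=3/2 → L at (0,6); v=(1,-2)
7. t=3 → B at (3,0); v=(1,2)
8. t=9/2 → T at (15/2,9); v=(1,-2)

Final position: (15/2,9)
Wall sequence: BTRBTLBT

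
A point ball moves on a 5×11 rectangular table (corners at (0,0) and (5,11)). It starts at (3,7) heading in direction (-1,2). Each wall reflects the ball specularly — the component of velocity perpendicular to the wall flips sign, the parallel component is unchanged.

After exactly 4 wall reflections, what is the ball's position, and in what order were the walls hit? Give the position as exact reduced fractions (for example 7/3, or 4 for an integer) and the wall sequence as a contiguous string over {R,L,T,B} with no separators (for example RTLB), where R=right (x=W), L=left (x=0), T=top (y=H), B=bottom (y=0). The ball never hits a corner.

Final position: (5,1)
Wall sequence: TLBR

1. t=2 → T at (1,11); v=(-1,-2)
2. t=1 → L at (0,9); v=(1,-2)
3. t=9/2 → B at (9/2,0); v=(1,2)
4. t=1/2 → R at (5,1); v=(-1,2)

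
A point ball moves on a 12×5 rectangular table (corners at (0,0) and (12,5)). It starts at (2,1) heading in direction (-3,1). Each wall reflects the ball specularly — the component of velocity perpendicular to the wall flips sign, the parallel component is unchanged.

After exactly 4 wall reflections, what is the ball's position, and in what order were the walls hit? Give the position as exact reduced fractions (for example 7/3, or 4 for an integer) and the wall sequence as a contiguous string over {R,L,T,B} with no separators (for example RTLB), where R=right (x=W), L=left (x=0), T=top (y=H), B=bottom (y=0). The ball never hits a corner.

1. t=2/3 → L at (0,5/3); v=(3,1)
2. t=10/3 → T at (10,5); v=(3,-1)
3. t=2/3 → R at (12,13/3); v=(-3,-1)
4. t=4 → L at (0,1/3); v=(3,-1)

Final position: (0,1/3)
Wall sequence: LTRL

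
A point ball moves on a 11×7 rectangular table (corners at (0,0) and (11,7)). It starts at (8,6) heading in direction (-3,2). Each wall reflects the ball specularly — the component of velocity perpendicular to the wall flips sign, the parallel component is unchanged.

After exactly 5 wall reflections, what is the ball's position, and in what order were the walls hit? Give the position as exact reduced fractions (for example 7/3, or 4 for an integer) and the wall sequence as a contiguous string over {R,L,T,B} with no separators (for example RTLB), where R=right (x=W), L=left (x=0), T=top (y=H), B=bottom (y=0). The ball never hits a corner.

1. t=1/2 → T at (13/2,7); v=(-3,-2)
2. t=13/6 → L at (0,8/3); v=(3,-2)
3. t=4/3 → B at (4,0); v=(3,2)
4. t=7/3 → R at (11,14/3); v=(-3,2)
5. t=7/6 → T at (15/2,7); v=(-3,-2)

Final position: (15/2,7)
Wall sequence: TLBRT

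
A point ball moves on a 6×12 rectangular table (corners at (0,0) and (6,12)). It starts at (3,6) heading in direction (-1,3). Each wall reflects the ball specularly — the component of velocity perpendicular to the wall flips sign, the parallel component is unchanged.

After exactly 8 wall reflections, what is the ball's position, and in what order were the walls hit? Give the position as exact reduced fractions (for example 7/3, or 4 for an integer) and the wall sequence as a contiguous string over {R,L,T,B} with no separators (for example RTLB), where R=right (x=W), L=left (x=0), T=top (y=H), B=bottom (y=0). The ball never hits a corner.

Final position: (3,12)
Wall sequence: TLBRTBLT

1. t=2 → T at (1,12); v=(-1,-3)
2. t=1 → L at (0,9); v=(1,-3)
3. t=3 → B at (3,0); v=(1,3)
4. t=3 → R at (6,9); v=(-1,3)
5. t=1 → T at (5,12); v=(-1,-3)
6. t=4 → B at (1,0); v=(-1,3)
7. t=1 → L at (0,3); v=(1,3)
8. t=3 → T at (3,12); v=(1,-3)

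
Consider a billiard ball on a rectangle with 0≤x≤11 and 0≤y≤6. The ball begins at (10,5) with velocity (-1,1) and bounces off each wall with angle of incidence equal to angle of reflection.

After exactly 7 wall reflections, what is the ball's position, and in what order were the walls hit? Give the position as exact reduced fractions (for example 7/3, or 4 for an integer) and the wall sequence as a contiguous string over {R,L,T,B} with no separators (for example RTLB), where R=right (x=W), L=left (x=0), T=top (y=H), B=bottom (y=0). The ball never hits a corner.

Final position: (7,6)
Wall sequence: TBLTBRT

1. t=1 → T at (9,6); v=(-1,-1)
2. t=6 → B at (3,0); v=(-1,1)
3. t=3 → L at (0,3); v=(1,1)
4. t=3 → T at (3,6); v=(1,-1)
5. t=6 → B at (9,0); v=(1,1)
6. t=2 → R at (11,2); v=(-1,1)
7. t=4 → T at (7,6); v=(-1,-1)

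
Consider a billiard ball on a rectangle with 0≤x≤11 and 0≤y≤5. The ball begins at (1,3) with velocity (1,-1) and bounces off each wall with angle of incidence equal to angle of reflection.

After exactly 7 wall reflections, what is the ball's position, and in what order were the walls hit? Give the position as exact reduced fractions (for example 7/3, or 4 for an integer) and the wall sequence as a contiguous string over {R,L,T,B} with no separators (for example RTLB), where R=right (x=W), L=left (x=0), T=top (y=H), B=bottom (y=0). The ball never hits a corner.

1. t=3 → B at (4,0); v=(1,1)
2. t=5 → T at (9,5); v=(1,-1)
3. t=2 → R at (11,3); v=(-1,-1)
4. t=3 → B at (8,0); v=(-1,1)
5. t=5 → T at (3,5); v=(-1,-1)
6. t=3 → L at (0,2); v=(1,-1)
7. t=2 → B at (2,0); v=(1,1)

Final position: (2,0)
Wall sequence: BTRBTLB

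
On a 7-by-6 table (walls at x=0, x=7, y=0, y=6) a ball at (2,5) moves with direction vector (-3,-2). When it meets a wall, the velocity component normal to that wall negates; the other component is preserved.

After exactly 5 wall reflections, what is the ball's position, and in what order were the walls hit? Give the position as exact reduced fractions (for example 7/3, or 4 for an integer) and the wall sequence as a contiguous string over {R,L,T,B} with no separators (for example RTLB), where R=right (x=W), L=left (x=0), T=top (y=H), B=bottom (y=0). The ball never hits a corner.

1. t=2/3 → L at (0,11/3); v=(3,-2)
2. t=11/6 → B at (11/2,0); v=(3,2)
3. t=1/2 → R at (7,1); v=(-3,2)
4. t=7/3 → L at (0,17/3); v=(3,2)
5. t=1/6 → T at (1/2,6); v=(3,-2)

Final position: (1/2,6)
Wall sequence: LBRLT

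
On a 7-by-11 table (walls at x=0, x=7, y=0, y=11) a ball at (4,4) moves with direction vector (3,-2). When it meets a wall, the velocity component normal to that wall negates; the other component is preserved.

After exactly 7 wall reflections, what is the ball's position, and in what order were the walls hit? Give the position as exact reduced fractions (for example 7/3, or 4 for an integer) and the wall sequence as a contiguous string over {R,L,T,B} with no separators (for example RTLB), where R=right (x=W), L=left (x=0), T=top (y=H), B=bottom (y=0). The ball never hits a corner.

1. t=1 → R at (7,2); v=(-3,-2)
2. t=1 → B at (4,0); v=(-3,2)
3. t=4/3 → L at (0,8/3); v=(3,2)
4. t=7/3 → R at (7,22/3); v=(-3,2)
5. t=11/6 → T at (3/2,11); v=(-3,-2)
6. t=1/2 → L at (0,10); v=(3,-2)
7. t=7/3 → R at (7,16/3); v=(-3,-2)

Final position: (7,16/3)
Wall sequence: RBLRTLR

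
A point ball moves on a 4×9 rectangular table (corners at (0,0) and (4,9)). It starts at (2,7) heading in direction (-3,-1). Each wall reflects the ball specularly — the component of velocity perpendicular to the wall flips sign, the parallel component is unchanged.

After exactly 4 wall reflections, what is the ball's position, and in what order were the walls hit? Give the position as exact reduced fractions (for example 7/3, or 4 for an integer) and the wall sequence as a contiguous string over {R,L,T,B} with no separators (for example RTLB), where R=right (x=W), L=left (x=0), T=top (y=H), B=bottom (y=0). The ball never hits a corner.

Final position: (4,7/3)
Wall sequence: LRLR

1. t=2/3 → L at (0,19/3); v=(3,-1)
2. t=4/3 → R at (4,5); v=(-3,-1)
3. t=4/3 → L at (0,11/3); v=(3,-1)
4. t=4/3 → R at (4,7/3); v=(-3,-1)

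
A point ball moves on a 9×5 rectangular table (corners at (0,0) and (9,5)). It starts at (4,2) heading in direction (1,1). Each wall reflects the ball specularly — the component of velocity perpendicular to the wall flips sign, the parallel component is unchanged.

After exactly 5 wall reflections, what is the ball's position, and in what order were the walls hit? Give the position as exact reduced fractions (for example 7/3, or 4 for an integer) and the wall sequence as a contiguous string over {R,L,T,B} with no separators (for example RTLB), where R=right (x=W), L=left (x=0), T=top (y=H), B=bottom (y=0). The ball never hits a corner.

1. t=3 → T at (7,5); v=(1,-1)
2. t=2 → R at (9,3); v=(-1,-1)
3. t=3 → B at (6,0); v=(-1,1)
4. t=5 → T at (1,5); v=(-1,-1)
5. t=1 → L at (0,4); v=(1,-1)

Final position: (0,4)
Wall sequence: TRBTL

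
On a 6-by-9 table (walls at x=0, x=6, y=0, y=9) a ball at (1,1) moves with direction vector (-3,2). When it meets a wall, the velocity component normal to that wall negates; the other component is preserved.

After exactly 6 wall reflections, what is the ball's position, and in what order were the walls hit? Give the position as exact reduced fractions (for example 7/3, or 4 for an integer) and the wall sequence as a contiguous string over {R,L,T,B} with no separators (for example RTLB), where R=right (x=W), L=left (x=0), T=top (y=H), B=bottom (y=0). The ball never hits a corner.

Final position: (0,1/3)
Wall sequence: LRTLRL

1. t=1/3 → L at (0,5/3); v=(3,2)
2. t=2 → R at (6,17/3); v=(-3,2)
3. t=5/3 → T at (1,9); v=(-3,-2)
4. t=1/3 → L at (0,25/3); v=(3,-2)
5. t=2 → R at (6,13/3); v=(-3,-2)
6. t=2 → L at (0,1/3); v=(3,-2)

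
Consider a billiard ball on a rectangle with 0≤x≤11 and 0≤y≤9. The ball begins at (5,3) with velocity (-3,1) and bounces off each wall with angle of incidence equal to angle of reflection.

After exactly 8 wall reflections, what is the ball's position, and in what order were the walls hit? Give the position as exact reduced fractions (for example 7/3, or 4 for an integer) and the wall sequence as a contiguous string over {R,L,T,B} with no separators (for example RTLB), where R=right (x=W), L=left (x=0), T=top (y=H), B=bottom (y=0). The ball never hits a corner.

Final position: (11,5)
Wall sequence: LRTLRBLR

1. t=5/3 → L at (0,14/3); v=(3,1)
2. t=11/3 → R at (11,25/3); v=(-3,1)
3. t=2/3 → T at (9,9); v=(-3,-1)
4. t=3 → L at (0,6); v=(3,-1)
5. t=11/3 → R at (11,7/3); v=(-3,-1)
6. t=7/3 → B at (4,0); v=(-3,1)
7. t=4/3 → L at (0,4/3); v=(3,1)
8. t=11/3 → R at (11,5); v=(-3,1)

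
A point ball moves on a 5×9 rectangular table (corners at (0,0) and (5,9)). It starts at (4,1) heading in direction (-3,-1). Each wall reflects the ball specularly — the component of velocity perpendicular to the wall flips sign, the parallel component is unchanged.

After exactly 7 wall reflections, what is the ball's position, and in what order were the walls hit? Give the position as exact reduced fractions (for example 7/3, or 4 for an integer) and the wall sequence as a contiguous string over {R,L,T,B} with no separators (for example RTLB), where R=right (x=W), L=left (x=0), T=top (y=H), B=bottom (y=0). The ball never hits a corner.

Final position: (5,26/3)
Wall sequence: BLRLRLR

1. t=1 → B at (1,0); v=(-3,1)
2. t=1/3 → L at (0,1/3); v=(3,1)
3. t=5/3 → R at (5,2); v=(-3,1)
4. t=5/3 → L at (0,11/3); v=(3,1)
5. t=5/3 → R at (5,16/3); v=(-3,1)
6. t=5/3 → L at (0,7); v=(3,1)
7. t=5/3 → R at (5,26/3); v=(-3,1)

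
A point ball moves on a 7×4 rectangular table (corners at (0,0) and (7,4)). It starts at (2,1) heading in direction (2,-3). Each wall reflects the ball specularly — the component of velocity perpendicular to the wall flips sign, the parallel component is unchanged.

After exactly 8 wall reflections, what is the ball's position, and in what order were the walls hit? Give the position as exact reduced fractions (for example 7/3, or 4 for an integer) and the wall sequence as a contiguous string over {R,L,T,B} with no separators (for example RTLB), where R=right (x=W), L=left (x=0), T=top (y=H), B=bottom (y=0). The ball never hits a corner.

1. t=1/3 → B at (8/3,0); v=(2,3)
2. t=4/3 → T at (16/3,4); v=(2,-3)
3. t=5/6 → R at (7,3/2); v=(-2,-3)
4. t=1/2 → B at (6,0); v=(-2,3)
5. t=4/3 → T at (10/3,4); v=(-2,-3)
6. t=4/3 → B at (2/3,0); v=(-2,3)
7. t=1/3 → L at (0,1); v=(2,3)
8. t=1 → T at (2,4); v=(2,-3)

Final position: (2,4)
Wall sequence: BTRBTBLT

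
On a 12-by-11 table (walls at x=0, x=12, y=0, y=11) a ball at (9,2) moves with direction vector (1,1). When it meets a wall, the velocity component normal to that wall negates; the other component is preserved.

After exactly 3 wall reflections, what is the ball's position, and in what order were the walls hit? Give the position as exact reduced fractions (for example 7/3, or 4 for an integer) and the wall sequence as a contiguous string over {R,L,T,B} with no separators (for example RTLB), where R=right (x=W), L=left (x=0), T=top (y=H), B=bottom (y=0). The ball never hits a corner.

1. t=3 → R at (12,5); v=(-1,1)
2. t=6 → T at (6,11); v=(-1,-1)
3. t=6 → L at (0,5); v=(1,-1)

Final position: (0,5)
Wall sequence: RTL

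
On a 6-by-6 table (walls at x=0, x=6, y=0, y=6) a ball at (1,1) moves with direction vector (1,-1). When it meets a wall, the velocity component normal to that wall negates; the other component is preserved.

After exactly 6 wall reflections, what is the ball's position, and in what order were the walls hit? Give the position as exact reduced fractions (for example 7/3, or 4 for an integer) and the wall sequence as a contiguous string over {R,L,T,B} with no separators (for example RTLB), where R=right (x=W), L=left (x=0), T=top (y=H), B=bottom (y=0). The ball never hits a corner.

1. t=1 → B at (2,0); v=(1,1)
2. t=4 → R at (6,4); v=(-1,1)
3. t=2 → T at (4,6); v=(-1,-1)
4. t=4 → L at (0,2); v=(1,-1)
5. t=2 → B at (2,0); v=(1,1)
6. t=4 → R at (6,4); v=(-1,1)

Final position: (6,4)
Wall sequence: BRTLBR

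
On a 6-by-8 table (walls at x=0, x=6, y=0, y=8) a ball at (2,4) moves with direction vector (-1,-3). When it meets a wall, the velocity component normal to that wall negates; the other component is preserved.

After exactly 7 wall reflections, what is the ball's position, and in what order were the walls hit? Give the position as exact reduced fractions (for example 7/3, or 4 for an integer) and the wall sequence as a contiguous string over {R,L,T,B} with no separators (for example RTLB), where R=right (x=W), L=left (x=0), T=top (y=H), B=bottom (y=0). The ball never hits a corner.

Final position: (2,0)
Wall sequence: BLTBRTB

1. t=4/3 → B at (2/3,0); v=(-1,3)
2. t=2/3 → L at (0,2); v=(1,3)
3. t=2 → T at (2,8); v=(1,-3)
4. t=8/3 → B at (14/3,0); v=(1,3)
5. t=4/3 → R at (6,4); v=(-1,3)
6. t=4/3 → T at (14/3,8); v=(-1,-3)
7. t=8/3 → B at (2,0); v=(-1,3)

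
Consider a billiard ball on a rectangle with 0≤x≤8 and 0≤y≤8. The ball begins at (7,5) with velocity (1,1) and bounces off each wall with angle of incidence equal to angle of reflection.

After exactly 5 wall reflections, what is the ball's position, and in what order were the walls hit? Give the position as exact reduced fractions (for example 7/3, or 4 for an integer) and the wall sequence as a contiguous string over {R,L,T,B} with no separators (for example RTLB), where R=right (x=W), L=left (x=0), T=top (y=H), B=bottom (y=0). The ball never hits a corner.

1. t=1 → R at (8,6); v=(-1,1)
2. t=2 → T at (6,8); v=(-1,-1)
3. t=6 → L at (0,2); v=(1,-1)
4. t=2 → B at (2,0); v=(1,1)
5. t=6 → R at (8,6); v=(-1,1)

Final position: (8,6)
Wall sequence: RTLBR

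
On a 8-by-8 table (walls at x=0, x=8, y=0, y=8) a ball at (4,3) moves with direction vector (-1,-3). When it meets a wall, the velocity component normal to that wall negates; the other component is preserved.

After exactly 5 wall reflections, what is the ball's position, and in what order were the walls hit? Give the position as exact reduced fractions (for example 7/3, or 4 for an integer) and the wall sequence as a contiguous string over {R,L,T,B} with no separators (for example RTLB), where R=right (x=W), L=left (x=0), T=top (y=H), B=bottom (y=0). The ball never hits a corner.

1. t=1 → B at (3,0); v=(-1,3)
2. t=8/3 → T at (1/3,8); v=(-1,-3)
3. t=1/3 → L at (0,7); v=(1,-3)
4. t=7/3 → B at (7/3,0); v=(1,3)
5. t=8/3 → T at (5,8); v=(1,-3)

Final position: (5,8)
Wall sequence: BTLBT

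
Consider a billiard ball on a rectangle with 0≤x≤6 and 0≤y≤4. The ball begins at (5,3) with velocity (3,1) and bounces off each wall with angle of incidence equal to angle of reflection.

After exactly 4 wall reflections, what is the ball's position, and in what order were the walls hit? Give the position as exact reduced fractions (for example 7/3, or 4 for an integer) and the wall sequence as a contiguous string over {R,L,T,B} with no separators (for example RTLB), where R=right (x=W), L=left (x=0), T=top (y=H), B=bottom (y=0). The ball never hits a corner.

1. t=1/3 → R at (6,10/3); v=(-3,1)
2. t=2/3 → T at (4,4); v=(-3,-1)
3. t=4/3 → L at (0,8/3); v=(3,-1)
4. t=2 → R at (6,2/3); v=(-3,-1)

Final position: (6,2/3)
Wall sequence: RTLR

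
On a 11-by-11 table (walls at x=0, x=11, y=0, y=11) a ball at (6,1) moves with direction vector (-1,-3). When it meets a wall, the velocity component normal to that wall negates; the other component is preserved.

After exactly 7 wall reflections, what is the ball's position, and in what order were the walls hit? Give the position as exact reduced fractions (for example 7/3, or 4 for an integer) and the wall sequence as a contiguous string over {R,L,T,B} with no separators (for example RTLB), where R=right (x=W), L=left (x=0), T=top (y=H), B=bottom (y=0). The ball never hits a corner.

Final position: (11,6)
Wall sequence: BTLBTBR

1. t=1/3 → B at (17/3,0); v=(-1,3)
2. t=11/3 → T at (2,11); v=(-1,-3)
3. t=2 → L at (0,5); v=(1,-3)
4. t=5/3 → B at (5/3,0); v=(1,3)
5. t=11/3 → T at (16/3,11); v=(1,-3)
6. t=11/3 → B at (9,0); v=(1,3)
7. t=2 → R at (11,6); v=(-1,3)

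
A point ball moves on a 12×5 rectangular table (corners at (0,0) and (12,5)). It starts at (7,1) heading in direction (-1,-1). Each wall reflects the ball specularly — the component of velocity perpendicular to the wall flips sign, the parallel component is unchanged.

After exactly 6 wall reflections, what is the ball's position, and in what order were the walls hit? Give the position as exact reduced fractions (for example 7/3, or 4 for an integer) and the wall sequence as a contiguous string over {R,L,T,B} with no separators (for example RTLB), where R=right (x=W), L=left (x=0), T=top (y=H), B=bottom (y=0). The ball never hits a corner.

Final position: (12,2)
Wall sequence: BTLBTR

1. t=1 → B at (6,0); v=(-1,1)
2. t=5 → T at (1,5); v=(-1,-1)
3. t=1 → L at (0,4); v=(1,-1)
4. t=4 → B at (4,0); v=(1,1)
5. t=5 → T at (9,5); v=(1,-1)
6. t=3 → R at (12,2); v=(-1,-1)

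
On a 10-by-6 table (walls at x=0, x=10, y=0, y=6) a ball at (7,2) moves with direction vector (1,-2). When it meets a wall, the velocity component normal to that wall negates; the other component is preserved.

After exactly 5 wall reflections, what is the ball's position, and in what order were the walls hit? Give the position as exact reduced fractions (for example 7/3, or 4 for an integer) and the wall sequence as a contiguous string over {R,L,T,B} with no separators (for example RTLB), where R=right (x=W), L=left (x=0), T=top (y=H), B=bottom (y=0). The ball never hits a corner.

Final position: (3,6)
Wall sequence: BRTBT

1. t=1 → B at (8,0); v=(1,2)
2. t=2 → R at (10,4); v=(-1,2)
3. t=1 → T at (9,6); v=(-1,-2)
4. t=3 → B at (6,0); v=(-1,2)
5. t=3 → T at (3,6); v=(-1,-2)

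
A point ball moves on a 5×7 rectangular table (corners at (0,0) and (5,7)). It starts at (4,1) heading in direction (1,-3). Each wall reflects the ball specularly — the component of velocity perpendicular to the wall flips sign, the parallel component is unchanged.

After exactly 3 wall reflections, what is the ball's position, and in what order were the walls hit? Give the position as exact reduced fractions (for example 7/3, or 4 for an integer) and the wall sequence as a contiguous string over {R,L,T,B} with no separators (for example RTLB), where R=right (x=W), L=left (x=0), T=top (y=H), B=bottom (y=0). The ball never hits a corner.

Final position: (10/3,7)
Wall sequence: BRT

1. t=1/3 → B at (13/3,0); v=(1,3)
2. t=2/3 → R at (5,2); v=(-1,3)
3. t=5/3 → T at (10/3,7); v=(-1,-3)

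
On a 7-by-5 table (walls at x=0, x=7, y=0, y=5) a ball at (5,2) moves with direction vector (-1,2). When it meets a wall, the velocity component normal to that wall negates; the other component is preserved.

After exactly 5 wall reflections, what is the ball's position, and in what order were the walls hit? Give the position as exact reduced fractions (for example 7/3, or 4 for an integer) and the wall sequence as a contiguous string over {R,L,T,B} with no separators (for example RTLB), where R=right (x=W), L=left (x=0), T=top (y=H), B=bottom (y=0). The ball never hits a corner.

1. t=3/2 → T at (7/2,5); v=(-1,-2)
2. t=5/2 → B at (1,0); v=(-1,2)
3. t=1 → L at (0,2); v=(1,2)
4. t=3/2 → T at (3/2,5); v=(1,-2)
5. t=5/2 → B at (4,0); v=(1,2)

Final position: (4,0)
Wall sequence: TBLTB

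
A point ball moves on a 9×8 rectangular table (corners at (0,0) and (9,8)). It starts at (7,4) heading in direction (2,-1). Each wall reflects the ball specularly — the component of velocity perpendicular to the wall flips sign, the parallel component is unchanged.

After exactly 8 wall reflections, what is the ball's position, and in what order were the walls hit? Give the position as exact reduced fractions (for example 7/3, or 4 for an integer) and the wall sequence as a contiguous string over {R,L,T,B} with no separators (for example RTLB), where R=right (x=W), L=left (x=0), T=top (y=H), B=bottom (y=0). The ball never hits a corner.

Final position: (7,0)
Wall sequence: RBLRTLRB

1. t=1 → R at (9,3); v=(-2,-1)
2. t=3 → B at (3,0); v=(-2,1)
3. t=3/2 → L at (0,3/2); v=(2,1)
4. t=9/2 → R at (9,6); v=(-2,1)
5. t=2 → T at (5,8); v=(-2,-1)
6. t=5/2 → L at (0,11/2); v=(2,-1)
7. t=9/2 → R at (9,1); v=(-2,-1)
8. t=1 → B at (7,0); v=(-2,1)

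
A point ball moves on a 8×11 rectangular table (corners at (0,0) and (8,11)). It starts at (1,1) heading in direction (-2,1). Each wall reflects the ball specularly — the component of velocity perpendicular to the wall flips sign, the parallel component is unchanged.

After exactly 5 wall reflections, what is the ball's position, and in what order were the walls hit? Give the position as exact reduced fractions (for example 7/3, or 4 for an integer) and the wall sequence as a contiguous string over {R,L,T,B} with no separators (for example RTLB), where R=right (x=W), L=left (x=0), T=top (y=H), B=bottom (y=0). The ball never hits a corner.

Final position: (8,17/2)
Wall sequence: LRLTR

1. t=1/2 → L at (0,3/2); v=(2,1)
2. t=4 → R at (8,11/2); v=(-2,1)
3. t=4 → L at (0,19/2); v=(2,1)
4. t=3/2 → T at (3,11); v=(2,-1)
5. t=5/2 → R at (8,17/2); v=(-2,-1)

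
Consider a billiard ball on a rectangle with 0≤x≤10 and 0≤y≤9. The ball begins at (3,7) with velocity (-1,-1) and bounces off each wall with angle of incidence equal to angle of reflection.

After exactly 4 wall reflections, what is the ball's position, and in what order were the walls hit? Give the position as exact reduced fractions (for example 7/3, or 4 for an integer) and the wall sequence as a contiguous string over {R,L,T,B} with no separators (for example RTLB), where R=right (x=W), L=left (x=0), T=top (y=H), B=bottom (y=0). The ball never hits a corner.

Final position: (7,9)
Wall sequence: LBRT

1. t=3 → L at (0,4); v=(1,-1)
2. t=4 → B at (4,0); v=(1,1)
3. t=6 → R at (10,6); v=(-1,1)
4. t=3 → T at (7,9); v=(-1,-1)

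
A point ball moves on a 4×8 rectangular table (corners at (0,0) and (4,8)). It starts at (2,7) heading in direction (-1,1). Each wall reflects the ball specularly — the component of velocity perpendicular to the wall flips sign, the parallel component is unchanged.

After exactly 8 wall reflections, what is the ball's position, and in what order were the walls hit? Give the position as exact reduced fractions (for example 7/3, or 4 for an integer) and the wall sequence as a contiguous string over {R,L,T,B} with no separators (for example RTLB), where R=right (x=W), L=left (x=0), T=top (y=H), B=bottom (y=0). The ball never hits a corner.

1. t=1 → T at (1,8); v=(-1,-1)
2. t=1 → L at (0,7); v=(1,-1)
3. t=4 → R at (4,3); v=(-1,-1)
4. t=3 → B at (1,0); v=(-1,1)
5. t=1 → L at (0,1); v=(1,1)
6. t=4 → R at (4,5); v=(-1,1)
7. t=3 → T at (1,8); v=(-1,-1)
8. t=1 → L at (0,7); v=(1,-1)

Final position: (0,7)
Wall sequence: TLRBLRTL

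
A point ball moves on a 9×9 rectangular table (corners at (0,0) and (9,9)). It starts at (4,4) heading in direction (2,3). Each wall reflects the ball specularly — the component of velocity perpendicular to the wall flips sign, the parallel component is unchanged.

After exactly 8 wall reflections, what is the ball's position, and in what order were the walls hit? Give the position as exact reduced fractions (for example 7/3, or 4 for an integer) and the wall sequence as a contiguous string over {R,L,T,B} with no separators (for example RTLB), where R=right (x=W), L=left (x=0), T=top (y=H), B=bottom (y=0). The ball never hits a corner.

Final position: (14/3,9)
Wall sequence: TRBLTBRT

1. t=5/3 → T at (22/3,9); v=(2,-3)
2. t=5/6 → R at (9,13/2); v=(-2,-3)
3. t=13/6 → B at (14/3,0); v=(-2,3)
4. t=7/3 → L at (0,7); v=(2,3)
5. t=2/3 → T at (4/3,9); v=(2,-3)
6. t=3 → B at (22/3,0); v=(2,3)
7. t=5/6 → R at (9,5/2); v=(-2,3)
8. t=13/6 → T at (14/3,9); v=(-2,-3)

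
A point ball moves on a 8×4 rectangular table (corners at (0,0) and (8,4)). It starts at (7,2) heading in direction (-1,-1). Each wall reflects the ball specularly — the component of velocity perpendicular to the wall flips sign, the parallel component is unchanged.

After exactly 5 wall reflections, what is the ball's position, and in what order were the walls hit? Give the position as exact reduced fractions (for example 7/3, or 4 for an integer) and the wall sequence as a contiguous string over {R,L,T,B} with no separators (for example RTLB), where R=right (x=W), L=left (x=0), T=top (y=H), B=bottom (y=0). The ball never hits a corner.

1. t=2 → B at (5,0); v=(-1,1)
2. t=4 → T at (1,4); v=(-1,-1)
3. t=1 → L at (0,3); v=(1,-1)
4. t=3 → B at (3,0); v=(1,1)
5. t=4 → T at (7,4); v=(1,-1)

Final position: (7,4)
Wall sequence: BTLBT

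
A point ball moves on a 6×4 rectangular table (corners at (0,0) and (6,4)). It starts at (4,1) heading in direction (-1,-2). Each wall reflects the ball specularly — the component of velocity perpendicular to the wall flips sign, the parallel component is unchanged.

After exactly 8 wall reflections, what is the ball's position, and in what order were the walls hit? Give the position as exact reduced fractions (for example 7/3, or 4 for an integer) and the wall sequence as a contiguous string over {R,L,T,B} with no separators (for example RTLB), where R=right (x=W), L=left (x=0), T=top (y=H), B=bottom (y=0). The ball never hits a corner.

1. t=1/2 → B at (7/2,0); v=(-1,2)
2. t=2 → T at (3/2,4); v=(-1,-2)
3. t=3/2 → L at (0,1); v=(1,-2)
4. t=1/2 → B at (1/2,0); v=(1,2)
5. t=2 → T at (5/2,4); v=(1,-2)
6. t=2 → B at (9/2,0); v=(1,2)
7. t=3/2 → R at (6,3); v=(-1,2)
8. t=1/2 → T at (11/2,4); v=(-1,-2)

Final position: (11/2,4)
Wall sequence: BTLBTBRT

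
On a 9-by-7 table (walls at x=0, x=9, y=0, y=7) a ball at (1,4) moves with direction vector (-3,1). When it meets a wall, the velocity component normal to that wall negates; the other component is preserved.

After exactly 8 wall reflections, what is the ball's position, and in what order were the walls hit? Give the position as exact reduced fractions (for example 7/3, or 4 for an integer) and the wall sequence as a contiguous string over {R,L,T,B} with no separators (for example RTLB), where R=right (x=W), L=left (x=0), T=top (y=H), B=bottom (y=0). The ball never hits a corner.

1. t=1/3 → L at (0,13/3); v=(3,1)
2. t=8/3 → T at (8,7); v=(3,-1)
3. t=1/3 → R at (9,20/3); v=(-3,-1)
4. t=3 → L at (0,11/3); v=(3,-1)
5. t=3 → R at (9,2/3); v=(-3,-1)
6. t=2/3 → B at (7,0); v=(-3,1)
7. t=7/3 → L at (0,7/3); v=(3,1)
8. t=3 → R at (9,16/3); v=(-3,1)

Final position: (9,16/3)
Wall sequence: LTRLRBLR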